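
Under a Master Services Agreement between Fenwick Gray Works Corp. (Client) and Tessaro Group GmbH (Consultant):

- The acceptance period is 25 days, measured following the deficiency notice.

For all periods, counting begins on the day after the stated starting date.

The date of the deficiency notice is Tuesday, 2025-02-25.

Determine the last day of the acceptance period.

2025-03-22

The last day of the acceptance period: 25 calendar days after 2025-02-25 is 2025-03-22.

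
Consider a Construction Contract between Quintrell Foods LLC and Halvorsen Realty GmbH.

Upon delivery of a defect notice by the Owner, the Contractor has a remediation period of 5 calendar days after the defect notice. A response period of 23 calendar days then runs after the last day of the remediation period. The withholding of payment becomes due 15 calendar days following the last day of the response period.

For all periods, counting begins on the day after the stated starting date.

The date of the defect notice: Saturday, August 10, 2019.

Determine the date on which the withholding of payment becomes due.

September 22, 2019

The last day of the remediation period: 5 calendar days after August 10, 2019 is August 15, 2019.
The last day of the response period: August 15, 2019 + 23 days = September 7, 2019.
The date on which the withholding of payment becomes due: September 7, 2019 + 15 days = September 22, 2019.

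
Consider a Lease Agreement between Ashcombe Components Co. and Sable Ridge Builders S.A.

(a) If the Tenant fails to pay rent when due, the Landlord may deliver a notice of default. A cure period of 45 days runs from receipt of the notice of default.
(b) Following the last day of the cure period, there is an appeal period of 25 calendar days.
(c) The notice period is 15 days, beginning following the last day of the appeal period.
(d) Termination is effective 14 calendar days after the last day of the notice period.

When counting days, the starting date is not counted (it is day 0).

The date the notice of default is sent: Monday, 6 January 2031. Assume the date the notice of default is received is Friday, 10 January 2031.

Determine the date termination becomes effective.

19 April 2031

The last day of the cure period: 45 calendar days after 10 January 2031 is 24 February 2031.
The last day of the appeal period: 24 February 2031 + 25 days = 21 March 2031.
Adding 15 calendar days to 21 March 2031 gives 5 April 2031, which is the last day of the notice period.
Adding 14 calendar days to 5 April 2031 gives 19 April 2031, which is the date termination becomes effective.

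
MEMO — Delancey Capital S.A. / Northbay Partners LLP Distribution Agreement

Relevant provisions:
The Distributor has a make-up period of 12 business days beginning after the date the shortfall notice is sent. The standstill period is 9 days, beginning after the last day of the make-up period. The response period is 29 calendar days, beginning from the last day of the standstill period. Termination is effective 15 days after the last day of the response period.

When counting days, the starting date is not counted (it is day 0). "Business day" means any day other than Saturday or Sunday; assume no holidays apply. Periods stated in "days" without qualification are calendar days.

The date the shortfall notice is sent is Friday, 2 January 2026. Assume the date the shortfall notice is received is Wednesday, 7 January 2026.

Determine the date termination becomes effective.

From Friday, 2 January 2026, 12 business days (Jan 5, Jan 6, Jan 7, Jan 8, …, Jan 16, Jan 19, Jan 20, skipping weekends) brings us to Tuesday, 20 January 2026, which is the last day of the make-up period.
Adding 9 calendar days to 20 January 2026 gives 29 January 2026, which is the last day of the standstill period.
Adding 29 calendar days to 29 January 2026 gives 27 February 2026, which is the last day of the response period.
The date termination becomes effective: 27 February 2026 + 15 days = 14 March 2026.

14 March 2026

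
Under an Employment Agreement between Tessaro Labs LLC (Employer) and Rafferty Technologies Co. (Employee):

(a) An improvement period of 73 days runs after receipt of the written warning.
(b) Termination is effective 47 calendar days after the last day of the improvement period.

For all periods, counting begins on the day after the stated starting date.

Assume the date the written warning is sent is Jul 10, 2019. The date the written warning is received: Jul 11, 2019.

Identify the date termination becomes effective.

The last day of the improvement period: 73 calendar days after Jul 11, 2019 is Sep 22, 2019.
The date termination becomes effective: Sep 22, 2019 + 47 days = Nov 8, 2019.

Nov 8, 2019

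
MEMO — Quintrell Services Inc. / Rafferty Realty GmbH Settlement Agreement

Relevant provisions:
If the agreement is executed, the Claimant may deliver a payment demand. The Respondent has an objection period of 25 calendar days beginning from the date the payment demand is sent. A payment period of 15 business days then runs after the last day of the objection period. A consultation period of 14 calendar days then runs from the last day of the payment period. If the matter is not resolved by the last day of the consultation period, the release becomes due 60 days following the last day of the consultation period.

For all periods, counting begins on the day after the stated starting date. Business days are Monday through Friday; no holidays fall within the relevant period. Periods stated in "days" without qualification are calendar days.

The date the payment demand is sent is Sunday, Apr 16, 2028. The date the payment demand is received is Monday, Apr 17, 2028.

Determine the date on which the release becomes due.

Aug 14, 2028

Adding 25 calendar days to Apr 16, 2028 gives May 11, 2028, which is the last day of the objection period.
From Thursday, May 11, 2028, 15 business days (May 12, May 15, May 16, May 17, …, May 30, May 31, Jun 1, skipping weekends) brings us to Thursday, Jun 1, 2028, which is the last day of the payment period.
The last day of the consultation period: Jun 1, 2028 + 14 days = Jun 15, 2028.
Adding 60 calendar days to Jun 15, 2028 gives Aug 14, 2028, which is the date on which the release becomes due.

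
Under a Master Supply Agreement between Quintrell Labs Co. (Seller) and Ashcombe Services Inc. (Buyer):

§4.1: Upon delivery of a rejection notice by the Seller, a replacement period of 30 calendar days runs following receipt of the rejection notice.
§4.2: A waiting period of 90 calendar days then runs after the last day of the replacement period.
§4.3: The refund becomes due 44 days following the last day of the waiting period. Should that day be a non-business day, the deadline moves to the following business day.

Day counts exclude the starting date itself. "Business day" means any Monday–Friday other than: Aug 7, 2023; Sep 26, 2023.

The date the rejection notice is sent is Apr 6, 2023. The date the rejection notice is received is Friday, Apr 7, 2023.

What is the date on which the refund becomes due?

Adding 30 calendar days to Apr 7, 2023 gives May 7, 2023, which is the last day of the replacement period.
Adding 90 calendar days to May 7, 2023 gives Aug 5, 2023, which is the last day of the waiting period.
The date on which the refund becomes due: 44 calendar days after Aug 5, 2023 is Sep 18, 2023. Sep 18, 2023 is a Monday and is not a listed holiday, so no roll-forward applies.

Sep 18, 2023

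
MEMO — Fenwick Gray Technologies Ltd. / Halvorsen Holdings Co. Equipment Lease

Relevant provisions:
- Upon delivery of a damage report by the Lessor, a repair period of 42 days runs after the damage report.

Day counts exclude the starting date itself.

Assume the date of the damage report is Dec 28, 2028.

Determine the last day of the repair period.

The last day of the repair period: 42 calendar days after Dec 28, 2028 is Feb 8, 2029.

Feb 8, 2029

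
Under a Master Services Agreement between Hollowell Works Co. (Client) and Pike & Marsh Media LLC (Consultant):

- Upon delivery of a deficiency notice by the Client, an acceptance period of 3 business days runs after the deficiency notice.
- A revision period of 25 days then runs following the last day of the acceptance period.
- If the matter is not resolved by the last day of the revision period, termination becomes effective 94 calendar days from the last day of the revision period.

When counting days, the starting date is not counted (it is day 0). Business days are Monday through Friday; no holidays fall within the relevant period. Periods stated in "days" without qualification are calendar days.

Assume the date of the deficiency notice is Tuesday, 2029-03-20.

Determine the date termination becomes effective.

The last day of the acceptance period: 3 business days after Tuesday, 2029-03-20, skipping weekends — Mar 21, Mar 22, Mar 23 — lands on Friday, 2029-03-23.
The last day of the revision period: 25 calendar days after 2029-03-23 is 2029-04-17.
Adding 94 calendar days to 2029-04-17 gives 2029-07-20, which is the date termination becomes effective.

2029-07-20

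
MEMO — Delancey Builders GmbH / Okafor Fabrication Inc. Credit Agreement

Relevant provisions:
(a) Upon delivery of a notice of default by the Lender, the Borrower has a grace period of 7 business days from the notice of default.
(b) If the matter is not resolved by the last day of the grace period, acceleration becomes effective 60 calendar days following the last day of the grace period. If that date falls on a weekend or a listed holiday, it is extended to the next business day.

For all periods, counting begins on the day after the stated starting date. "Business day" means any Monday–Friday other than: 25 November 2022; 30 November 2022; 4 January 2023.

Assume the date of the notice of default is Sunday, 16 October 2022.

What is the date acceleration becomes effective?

The last day of the grace period: counting 7 business days from Sunday, 16 October 2022 (Oct 17, Oct 18, Oct 19, Oct 20, Oct 21, Oct 24, Oct 25, skipping weekends) reaches Tuesday, 25 October 2022.
The date acceleration becomes effective: 25 October 2022 + 60 days = 24 December 2022. That falls on a Saturday, so it rolls to the next business day, Monday, 26 December 2022.

26 December 2022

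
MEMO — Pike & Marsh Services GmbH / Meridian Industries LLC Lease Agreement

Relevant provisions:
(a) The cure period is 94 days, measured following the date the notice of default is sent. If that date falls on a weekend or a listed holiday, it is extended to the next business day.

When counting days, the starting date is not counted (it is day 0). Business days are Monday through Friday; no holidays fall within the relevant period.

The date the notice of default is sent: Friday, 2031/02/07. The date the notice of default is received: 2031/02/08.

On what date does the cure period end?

2031/05/12

The last day of the cure period: 2031/02/07 + 94 days = 2031/05/12. 2031/05/12 is a Monday, so no roll-forward applies.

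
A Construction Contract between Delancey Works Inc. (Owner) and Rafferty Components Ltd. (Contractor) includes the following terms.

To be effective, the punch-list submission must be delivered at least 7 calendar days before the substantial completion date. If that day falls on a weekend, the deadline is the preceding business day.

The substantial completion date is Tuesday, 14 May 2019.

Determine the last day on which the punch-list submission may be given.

Counting back 7 calendar days from 14 May 2019 gives 7 May 2019. That is a Tuesday, so no adjustment is needed.

7 May 2019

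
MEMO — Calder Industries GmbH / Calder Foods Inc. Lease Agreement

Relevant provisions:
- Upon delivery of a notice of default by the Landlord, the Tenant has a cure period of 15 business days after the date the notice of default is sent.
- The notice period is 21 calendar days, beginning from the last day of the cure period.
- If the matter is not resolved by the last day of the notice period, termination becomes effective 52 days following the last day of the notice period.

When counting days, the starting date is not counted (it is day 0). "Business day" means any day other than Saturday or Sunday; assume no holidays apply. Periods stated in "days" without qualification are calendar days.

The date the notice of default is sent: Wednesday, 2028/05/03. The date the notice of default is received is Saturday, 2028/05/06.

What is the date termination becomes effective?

2028/08/05

The last day of the cure period: counting 15 business days from Wednesday, 2028/05/03 (May 4, May 5, May 8, May 9, …, May 22, May 23, May 24, skipping weekends) reaches Wednesday, 2028/05/24.
The last day of the notice period: 21 calendar days after 2028/05/24 is 2028/06/14.
The date termination becomes effective: 2028/06/14 + 52 days = 2028/08/05.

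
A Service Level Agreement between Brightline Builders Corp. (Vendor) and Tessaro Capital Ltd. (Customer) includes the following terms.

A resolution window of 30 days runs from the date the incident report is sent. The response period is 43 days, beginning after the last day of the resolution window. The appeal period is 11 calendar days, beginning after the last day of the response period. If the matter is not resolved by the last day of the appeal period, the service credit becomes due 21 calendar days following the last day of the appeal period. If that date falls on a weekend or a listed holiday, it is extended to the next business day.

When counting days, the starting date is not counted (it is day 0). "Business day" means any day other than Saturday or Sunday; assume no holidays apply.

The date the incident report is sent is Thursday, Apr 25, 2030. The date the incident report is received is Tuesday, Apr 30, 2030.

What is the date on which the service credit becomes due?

The last day of the resolution window: Apr 25, 2030 + 30 days = May 25, 2030.
Adding 43 calendar days to May 25, 2030 gives Jul 7, 2030, which is the last day of the response period.
The last day of the appeal period: 11 calendar days after Jul 7, 2030 is Jul 18, 2030.
The date on which the service credit becomes due: 21 calendar days after Jul 18, 2030 is Aug 8, 2030. Aug 8, 2030 is a Thursday, so no roll-forward applies.

Aug 8, 2030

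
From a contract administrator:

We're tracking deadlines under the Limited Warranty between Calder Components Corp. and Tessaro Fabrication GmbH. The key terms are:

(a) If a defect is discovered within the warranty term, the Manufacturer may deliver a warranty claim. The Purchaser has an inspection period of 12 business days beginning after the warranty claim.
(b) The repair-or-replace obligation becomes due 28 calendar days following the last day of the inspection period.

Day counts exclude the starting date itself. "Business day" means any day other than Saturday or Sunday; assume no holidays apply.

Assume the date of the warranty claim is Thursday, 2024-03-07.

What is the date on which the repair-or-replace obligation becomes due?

2024-04-22

From Thursday, 2024-03-07, 12 business days (Mar 8, Mar 11, Mar 12, Mar 13, …, Mar 21, Mar 22, Mar 25, skipping weekends) brings us to Monday, 2024-03-25, which is the last day of the inspection period.
The date on which the repair-or-replace obligation becomes due: 28 calendar days after 2024-03-25 is 2024-04-22.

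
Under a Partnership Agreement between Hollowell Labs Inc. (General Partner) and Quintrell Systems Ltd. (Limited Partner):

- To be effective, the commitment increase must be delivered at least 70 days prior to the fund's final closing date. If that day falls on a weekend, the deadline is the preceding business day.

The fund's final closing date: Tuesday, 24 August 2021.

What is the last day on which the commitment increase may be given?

Counting back 70 calendar days from 24 August 2021 gives 15 June 2021. That is a Tuesday, so no adjustment is needed.

15 June 2021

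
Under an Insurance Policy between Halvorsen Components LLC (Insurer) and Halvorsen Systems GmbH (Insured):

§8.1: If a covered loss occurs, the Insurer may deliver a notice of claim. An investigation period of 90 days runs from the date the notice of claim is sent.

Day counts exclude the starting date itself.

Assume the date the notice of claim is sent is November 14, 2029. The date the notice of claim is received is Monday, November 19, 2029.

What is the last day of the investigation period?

The last day of the investigation period: 90 calendar days after November 14, 2029 is February 12, 2030.

February 12, 2030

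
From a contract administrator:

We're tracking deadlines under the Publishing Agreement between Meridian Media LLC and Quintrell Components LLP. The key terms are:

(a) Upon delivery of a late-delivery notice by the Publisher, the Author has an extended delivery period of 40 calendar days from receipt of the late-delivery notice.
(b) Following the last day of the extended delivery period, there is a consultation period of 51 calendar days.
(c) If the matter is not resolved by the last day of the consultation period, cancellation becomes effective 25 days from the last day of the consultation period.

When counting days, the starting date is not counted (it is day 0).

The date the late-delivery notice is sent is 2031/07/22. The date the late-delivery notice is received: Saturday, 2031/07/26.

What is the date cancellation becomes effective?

Adding 40 calendar days to 2031/07/26 gives 2031/09/04, which is the last day of the extended delivery period.
The last day of the consultation period: 51 calendar days after 2031/09/04 is 2031/10/25.
The date cancellation becomes effective: 25 calendar days after 2031/10/25 is 2031/11/19.

2031/11/19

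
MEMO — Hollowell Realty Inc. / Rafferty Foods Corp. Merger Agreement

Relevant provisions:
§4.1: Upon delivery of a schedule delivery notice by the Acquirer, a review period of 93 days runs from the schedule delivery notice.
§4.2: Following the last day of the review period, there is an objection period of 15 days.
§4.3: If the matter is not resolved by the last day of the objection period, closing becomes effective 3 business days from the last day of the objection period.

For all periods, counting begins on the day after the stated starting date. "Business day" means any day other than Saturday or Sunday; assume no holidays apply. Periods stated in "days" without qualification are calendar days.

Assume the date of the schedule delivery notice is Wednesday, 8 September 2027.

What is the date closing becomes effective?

Adding 93 calendar days to 8 September 2027 gives 10 December 2027, which is the last day of the review period.
The last day of the objection period: 15 calendar days after 10 December 2027 is 25 December 2027.
The date closing becomes effective: 3 business days after Saturday, 25 December 2027, skipping weekends — Dec 27, Dec 28, Dec 29 — lands on Wednesday, 29 December 2027.

29 December 2027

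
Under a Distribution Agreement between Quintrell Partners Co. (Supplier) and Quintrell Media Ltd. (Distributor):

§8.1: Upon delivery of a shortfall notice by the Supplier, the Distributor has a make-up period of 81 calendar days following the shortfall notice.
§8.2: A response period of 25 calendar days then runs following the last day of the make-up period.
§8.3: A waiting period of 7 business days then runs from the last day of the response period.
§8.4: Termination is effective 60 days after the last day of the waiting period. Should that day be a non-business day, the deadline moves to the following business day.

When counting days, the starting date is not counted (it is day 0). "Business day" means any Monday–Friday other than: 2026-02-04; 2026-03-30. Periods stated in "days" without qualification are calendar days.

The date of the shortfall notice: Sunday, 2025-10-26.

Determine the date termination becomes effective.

2026-04-20

The last day of the make-up period: 2025-10-26 + 81 days = 2026-01-15.
The last day of the response period: 25 calendar days after 2026-01-15 is 2026-02-09.
The last day of the waiting period: counting 7 business days from Monday, 2026-02-09 (Feb 10, Feb 11, Feb 12, Feb 13, Feb 16, Feb 17, Feb 18, skipping weekends) reaches Wednesday, 2026-02-18.
The date termination becomes effective: 60 calendar days after 2026-02-18 is 2026-04-19. That falls on a Sunday, so it rolls to the next business day, Monday, 2026-04-20.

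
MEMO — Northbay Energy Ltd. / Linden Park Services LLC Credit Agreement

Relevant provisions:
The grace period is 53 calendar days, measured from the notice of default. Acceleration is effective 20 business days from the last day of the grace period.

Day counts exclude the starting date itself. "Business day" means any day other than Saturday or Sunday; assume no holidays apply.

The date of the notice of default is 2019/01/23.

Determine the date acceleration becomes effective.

2019/04/12

The last day of the grace period: 2019/01/23 + 53 days = 2019/03/17.
The date acceleration becomes effective: 20 business days after Sunday, 2019/03/17, skipping weekends — Mar 18, Mar 19, Mar 20, Mar 21, …, Apr 10, Apr 11, Apr 12 — lands on Friday, 2019/04/12.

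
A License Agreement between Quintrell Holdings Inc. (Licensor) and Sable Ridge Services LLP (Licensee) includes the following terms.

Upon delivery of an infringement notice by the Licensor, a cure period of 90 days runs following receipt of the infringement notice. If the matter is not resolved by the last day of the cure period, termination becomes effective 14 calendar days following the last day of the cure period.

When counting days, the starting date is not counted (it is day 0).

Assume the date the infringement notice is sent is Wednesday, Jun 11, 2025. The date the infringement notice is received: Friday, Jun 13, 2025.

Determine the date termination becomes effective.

Sep 25, 2025

Adding 90 calendar days to Jun 13, 2025 gives Sep 11, 2025, which is the last day of the cure period.
Adding 14 calendar days to Sep 11, 2025 gives Sep 25, 2025, which is the date termination becomes effective.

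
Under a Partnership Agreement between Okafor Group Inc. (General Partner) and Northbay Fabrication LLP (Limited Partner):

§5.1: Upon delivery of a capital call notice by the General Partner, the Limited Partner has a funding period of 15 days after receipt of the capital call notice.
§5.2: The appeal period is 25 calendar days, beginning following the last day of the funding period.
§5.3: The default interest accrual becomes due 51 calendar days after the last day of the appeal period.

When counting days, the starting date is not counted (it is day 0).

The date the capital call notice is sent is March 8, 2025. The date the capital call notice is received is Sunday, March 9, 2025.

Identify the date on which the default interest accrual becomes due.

The last day of the funding period: March 9, 2025 + 15 days = March 24, 2025.
The last day of the appeal period: 25 calendar days after March 24, 2025 is April 18, 2025.
The date on which the default interest accrual becomes due: April 18, 2025 + 51 days = June 8, 2025.

June 8, 2025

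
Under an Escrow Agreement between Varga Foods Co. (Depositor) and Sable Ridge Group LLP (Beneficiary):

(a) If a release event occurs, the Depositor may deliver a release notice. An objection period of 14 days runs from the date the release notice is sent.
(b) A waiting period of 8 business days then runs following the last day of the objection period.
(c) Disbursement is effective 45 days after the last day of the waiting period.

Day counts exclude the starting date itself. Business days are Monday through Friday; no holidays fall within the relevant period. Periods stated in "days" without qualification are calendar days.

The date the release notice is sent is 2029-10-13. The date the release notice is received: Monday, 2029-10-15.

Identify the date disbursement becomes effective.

2029-12-22

The last day of the objection period: 14 calendar days after 2029-10-13 is 2029-10-27.
From Saturday, 2029-10-27, 8 business days (Oct 29, Oct 30, Oct 31, Nov 1, Nov 2, Nov 5, Nov 6, Nov 7, skipping weekends) brings us to Wednesday, 2029-11-07, which is the last day of the waiting period.
The date disbursement becomes effective: 2029-11-07 + 45 days = 2029-12-22.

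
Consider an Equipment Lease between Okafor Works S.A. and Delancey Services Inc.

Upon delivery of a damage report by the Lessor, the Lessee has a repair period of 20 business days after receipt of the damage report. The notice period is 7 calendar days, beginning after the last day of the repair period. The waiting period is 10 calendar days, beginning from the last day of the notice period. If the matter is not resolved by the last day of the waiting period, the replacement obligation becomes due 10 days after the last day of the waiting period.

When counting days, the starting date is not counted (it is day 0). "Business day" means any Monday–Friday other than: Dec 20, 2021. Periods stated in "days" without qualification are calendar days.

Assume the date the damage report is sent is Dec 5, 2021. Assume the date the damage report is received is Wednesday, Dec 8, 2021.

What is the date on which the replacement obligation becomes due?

Feb 2, 2022

From Wednesday, Dec 8, 2021, 20 business days (Dec 9, Dec 10, Dec 13, Dec 14, …, Jan 4, Jan 5, Jan 6, skipping weekends and the listed holiday on Dec 20) brings us to Thursday, Jan 6, 2022, which is the last day of the repair period.
Adding 7 calendar days to Jan 6, 2022 gives Jan 13, 2022, which is the last day of the notice period.
The last day of the waiting period: 10 calendar days after Jan 13, 2022 is Jan 23, 2022.
The date on which the replacement obligation becomes due: Jan 23, 2022 + 10 days = Feb 2, 2022.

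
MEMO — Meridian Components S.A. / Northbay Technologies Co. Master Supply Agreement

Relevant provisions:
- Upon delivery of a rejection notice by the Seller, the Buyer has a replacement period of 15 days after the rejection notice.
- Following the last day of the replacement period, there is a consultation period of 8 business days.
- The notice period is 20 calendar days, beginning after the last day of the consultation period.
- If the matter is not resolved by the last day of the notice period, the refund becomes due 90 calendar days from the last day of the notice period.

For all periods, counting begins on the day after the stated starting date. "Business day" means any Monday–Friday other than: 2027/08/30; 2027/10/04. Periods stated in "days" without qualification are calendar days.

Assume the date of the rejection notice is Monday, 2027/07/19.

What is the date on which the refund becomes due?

Adding 15 calendar days to 2027/07/19 gives 2027/08/03, which is the last day of the replacement period.
From Tuesday, 2027/08/03, 8 business days (Aug 4, Aug 5, Aug 6, Aug 9, Aug 10, Aug 11, Aug 12, Aug 13, skipping weekends) brings us to Friday, 2027/08/13, which is the last day of the consultation period.
The last day of the notice period: 20 calendar days after 2027/08/13 is 2027/09/02.
The date on which the refund becomes due: 2027/09/02 + 90 days = 2027/12/01.

2027/12/01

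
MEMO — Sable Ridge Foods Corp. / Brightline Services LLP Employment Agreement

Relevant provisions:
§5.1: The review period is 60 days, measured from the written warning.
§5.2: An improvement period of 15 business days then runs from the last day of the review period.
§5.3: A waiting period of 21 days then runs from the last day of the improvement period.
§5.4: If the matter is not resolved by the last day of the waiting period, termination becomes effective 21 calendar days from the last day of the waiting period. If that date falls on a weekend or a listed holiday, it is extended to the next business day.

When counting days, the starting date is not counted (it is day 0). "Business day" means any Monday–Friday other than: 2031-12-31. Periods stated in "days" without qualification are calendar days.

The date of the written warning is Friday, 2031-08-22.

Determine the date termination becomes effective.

2031-12-23

The last day of the review period: 2031-08-22 + 60 days = 2031-10-21.
The last day of the improvement period: counting 15 business days from Tuesday, 2031-10-21 (Oct 22, Oct 23, Oct 24, Oct 27, …, Nov 7, Nov 10, Nov 11, skipping weekends) reaches Tuesday, 2031-11-11.
The last day of the waiting period: 2031-11-11 + 21 days = 2031-12-02.
Adding 21 calendar days to 2031-12-02 gives 2031-12-23, which is the date termination becomes effective. 2031-12-23 is a Tuesday and is not a listed holiday, so no roll-forward applies.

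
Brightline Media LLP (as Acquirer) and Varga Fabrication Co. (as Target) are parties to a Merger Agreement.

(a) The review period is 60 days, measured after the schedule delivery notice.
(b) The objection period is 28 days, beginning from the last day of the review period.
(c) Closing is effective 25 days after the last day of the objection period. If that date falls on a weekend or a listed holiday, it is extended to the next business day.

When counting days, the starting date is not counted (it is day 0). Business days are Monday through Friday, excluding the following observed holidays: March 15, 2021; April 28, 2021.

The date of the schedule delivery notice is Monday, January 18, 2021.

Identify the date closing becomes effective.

May 11, 2021

The last day of the review period: 60 calendar days after January 18, 2021 is March 19, 2021.
The last day of the objection period: March 19, 2021 + 28 days = April 16, 2021.
Adding 25 calendar days to April 16, 2021 gives May 11, 2021, which is the date closing becomes effective. May 11, 2021 is a Tuesday and is not a listed holiday, so no roll-forward applies.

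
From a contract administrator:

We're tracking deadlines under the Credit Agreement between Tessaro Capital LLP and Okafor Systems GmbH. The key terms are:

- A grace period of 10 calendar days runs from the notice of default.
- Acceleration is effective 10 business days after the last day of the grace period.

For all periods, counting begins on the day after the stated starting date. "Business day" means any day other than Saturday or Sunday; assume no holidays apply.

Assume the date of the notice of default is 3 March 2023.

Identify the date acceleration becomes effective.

Adding 10 calendar days to 3 March 2023 gives 13 March 2023, which is the last day of the grace period.
From Monday, 13 March 2023, 10 business days (Mar 14, Mar 15, Mar 16, Mar 17, Mar 20, Mar 21, Mar 22, Mar 23, Mar 24, Mar 27, skipping weekends) brings us to Monday, 27 March 2023, which is the date acceleration becomes effective.

27 March 2023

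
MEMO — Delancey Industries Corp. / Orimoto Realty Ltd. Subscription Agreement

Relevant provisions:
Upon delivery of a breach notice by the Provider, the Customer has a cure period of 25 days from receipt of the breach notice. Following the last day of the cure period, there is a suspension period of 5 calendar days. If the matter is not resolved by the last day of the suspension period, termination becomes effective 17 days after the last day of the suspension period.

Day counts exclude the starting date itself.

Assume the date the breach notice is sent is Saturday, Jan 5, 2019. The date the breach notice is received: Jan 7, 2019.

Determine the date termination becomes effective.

The last day of the cure period: Jan 7, 2019 + 25 days = Feb 1, 2019.
The last day of the suspension period: Feb 1, 2019 + 5 days = Feb 6, 2019.
The date termination becomes effective: Feb 6, 2019 + 17 days = Feb 23, 2019.

Feb 23, 2019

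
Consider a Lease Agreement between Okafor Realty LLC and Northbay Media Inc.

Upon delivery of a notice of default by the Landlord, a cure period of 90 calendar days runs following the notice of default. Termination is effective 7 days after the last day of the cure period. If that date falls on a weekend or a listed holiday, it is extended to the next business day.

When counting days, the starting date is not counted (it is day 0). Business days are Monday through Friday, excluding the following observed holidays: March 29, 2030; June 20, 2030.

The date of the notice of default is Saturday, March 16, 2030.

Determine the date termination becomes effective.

Adding 90 calendar days to March 16, 2030 gives June 14, 2030, which is the last day of the cure period.
The date termination becomes effective: 7 calendar days after June 14, 2030 is June 21, 2030. June 21, 2030 is a Friday and is not a listed holiday, so no roll-forward applies.

June 21, 2030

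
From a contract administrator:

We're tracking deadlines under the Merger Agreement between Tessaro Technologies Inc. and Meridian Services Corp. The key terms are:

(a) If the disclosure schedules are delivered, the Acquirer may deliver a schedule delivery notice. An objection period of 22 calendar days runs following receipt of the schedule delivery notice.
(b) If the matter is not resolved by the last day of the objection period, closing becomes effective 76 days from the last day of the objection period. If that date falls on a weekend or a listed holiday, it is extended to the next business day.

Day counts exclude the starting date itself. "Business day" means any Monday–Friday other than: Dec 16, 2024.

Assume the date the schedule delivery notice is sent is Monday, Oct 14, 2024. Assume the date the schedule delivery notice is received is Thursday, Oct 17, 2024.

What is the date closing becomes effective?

Jan 23, 2025

Adding 22 calendar days to Oct 17, 2024 gives Nov 8, 2024, which is the last day of the objection period.
Adding 76 calendar days to Nov 8, 2024 gives Jan 23, 2025, which is the date closing becomes effective. Jan 23, 2025 is a Thursday and is not a listed holiday, so no roll-forward applies.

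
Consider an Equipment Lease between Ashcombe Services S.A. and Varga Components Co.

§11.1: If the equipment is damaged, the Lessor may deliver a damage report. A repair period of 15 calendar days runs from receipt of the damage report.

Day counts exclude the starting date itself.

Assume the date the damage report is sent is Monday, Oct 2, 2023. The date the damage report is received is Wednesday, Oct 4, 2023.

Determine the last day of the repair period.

Oct 19, 2023

The last day of the repair period: 15 calendar days after Oct 4, 2023 is Oct 19, 2023.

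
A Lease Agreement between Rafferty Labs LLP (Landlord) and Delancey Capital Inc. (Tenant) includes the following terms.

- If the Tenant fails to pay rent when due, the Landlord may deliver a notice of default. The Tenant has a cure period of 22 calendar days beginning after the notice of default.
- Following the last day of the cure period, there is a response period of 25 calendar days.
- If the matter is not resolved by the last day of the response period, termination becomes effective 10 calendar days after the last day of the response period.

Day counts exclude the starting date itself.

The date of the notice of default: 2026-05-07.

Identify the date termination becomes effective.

The last day of the cure period: 2026-05-07 + 22 days = 2026-05-29.
The last day of the response period: 25 calendar days after 2026-05-29 is 2026-06-23.
The date termination becomes effective: 2026-06-23 + 10 days = 2026-07-03.

2026-07-03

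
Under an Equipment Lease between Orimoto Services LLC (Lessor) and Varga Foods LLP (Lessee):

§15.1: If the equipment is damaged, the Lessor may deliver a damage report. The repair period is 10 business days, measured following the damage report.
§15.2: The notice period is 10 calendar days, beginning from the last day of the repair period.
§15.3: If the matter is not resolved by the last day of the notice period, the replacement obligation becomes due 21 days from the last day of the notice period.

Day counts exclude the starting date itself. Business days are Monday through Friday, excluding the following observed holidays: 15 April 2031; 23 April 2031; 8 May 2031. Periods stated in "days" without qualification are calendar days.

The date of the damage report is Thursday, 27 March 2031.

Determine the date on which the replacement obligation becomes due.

11 May 2031

The last day of the repair period: counting 10 business days from Thursday, 27 March 2031 (Mar 28, Mar 31, Apr 1, Apr 2, Apr 3, Apr 4, Apr 7, Apr 8, Apr 9, Apr 10, skipping weekends) reaches Thursday, 10 April 2031.
The last day of the notice period: 10 calendar days after 10 April 2031 is 20 April 2031.
The date on which the replacement obligation becomes due: 21 calendar days after 20 April 2031 is 11 May 2031.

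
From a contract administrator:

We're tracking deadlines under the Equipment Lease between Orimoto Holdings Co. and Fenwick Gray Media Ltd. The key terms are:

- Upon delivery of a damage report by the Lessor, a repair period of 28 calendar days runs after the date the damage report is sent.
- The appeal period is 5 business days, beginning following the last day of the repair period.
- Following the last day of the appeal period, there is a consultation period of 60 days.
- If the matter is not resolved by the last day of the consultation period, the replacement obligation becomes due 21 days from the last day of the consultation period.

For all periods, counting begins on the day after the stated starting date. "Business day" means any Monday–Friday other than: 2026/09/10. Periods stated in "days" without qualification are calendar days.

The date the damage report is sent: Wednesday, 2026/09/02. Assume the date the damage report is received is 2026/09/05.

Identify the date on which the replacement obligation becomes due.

The last day of the repair period: 2026/09/02 + 28 days = 2026/09/30.
From Wednesday, 2026/09/30, 5 business days (Oct 1, Oct 2, Oct 5, Oct 6, Oct 7, skipping weekends) brings us to Wednesday, 2026/10/07, which is the last day of the appeal period.
The last day of the consultation period: 60 calendar days after 2026/10/07 is 2026/12/06.
The date on which the replacement obligation becomes due: 2026/12/06 + 21 days = 2026/12/27.

2026/12/27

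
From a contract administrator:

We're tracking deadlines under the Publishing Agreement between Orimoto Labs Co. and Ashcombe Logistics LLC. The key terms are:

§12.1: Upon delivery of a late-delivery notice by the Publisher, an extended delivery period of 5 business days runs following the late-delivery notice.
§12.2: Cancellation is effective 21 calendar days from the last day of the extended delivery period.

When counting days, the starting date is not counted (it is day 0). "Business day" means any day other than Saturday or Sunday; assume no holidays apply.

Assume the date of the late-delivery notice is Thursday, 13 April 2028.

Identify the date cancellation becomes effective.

11 May 2028

The last day of the extended delivery period: 5 business days after Thursday, 13 April 2028, skipping weekends — Apr 14, Apr 17, Apr 18, Apr 19, Apr 20 — lands on Thursday, 20 April 2028.
Adding 21 calendar days to 20 April 2028 gives 11 May 2028, which is the date cancellation becomes effective.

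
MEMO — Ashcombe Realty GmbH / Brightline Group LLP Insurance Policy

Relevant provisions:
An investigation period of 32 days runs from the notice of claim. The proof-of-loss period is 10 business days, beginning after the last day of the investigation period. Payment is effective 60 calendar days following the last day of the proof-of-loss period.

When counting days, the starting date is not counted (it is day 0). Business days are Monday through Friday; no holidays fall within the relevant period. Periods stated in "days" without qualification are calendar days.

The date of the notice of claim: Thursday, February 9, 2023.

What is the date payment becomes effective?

May 26, 2023

The last day of the investigation period: February 9, 2023 + 32 days = March 13, 2023.
The last day of the proof-of-loss period: 10 business days after Monday, March 13, 2023, skipping weekends — Mar 14, Mar 15, Mar 16, Mar 17, Mar 20, Mar 21, Mar 22, Mar 23, Mar 24, Mar 27 — lands on Monday, March 27, 2023.
The date payment becomes effective: March 27, 2023 + 60 days = May 26, 2023.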